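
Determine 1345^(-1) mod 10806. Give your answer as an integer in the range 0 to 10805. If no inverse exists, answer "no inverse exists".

4933

gcd(10806, 1345) by repeated division:
10806 = 8*1345 + 46
1345 = 29*46 + 11
46 = 4*11 + 2
11 = 5*2 + 1
2 = 2*1 + 0
The gcd is 1. Working backward:
1 = 11 − 5·2
1 = −5·46 + 21·11
1 = 21·1345 − 614·46
1 = −614·10806 + 4933·1345
So 1345·4933 ≡ 1 (mod 10806).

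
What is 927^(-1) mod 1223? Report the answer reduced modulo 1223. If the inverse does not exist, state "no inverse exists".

690

Run Euclid on (1223, 927):
1223 = 1*927 + 296
927 = 3*296 + 39
296 = 7*39 + 23
39 = 1*23 + 16
23 = 1*16 + 7
16 = 2*7 + 2
7 = 3*2 + 1
2 = 2*1 + 0
Since gcd(927, 1223) = 1, back-substitute to write 1 as a combination:
1 = 7 − 3·2
1 = −3·16 + 7·7
1 = 7·23 − 10·16
1 = −10·39 + 17·23
1 = 17·296 − 129·39
1 = −129·927 + 404·296
1 = 404·1223 − 533·927
Hence 927⁻¹ ≡ -533 ≡ 690 (mod 1223).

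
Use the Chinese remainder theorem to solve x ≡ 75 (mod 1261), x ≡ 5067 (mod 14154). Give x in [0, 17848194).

Write x = 75 + 1261·k. Then 1261·k ≡ 5067 − 75 ≡ 4992 (mod 14154).
Need 1261⁻¹ mod 14154. Extended Euclid on (14154, 1261):
14154 = 11×1261 + 283
1261 = 4×283 + 129
283 = 2×129 + 25
129 = 5×25 + 4
25 = 6×4 + 1
4 = 4×1 + 0
Back-substitute:
1 = 25 − 6·4
1 = −6·129 + 31·25
1 = 31·283 − 68·129
1 = −68·1261 + 303·283
1 = 303·14154 − 3401·1261
1261⁻¹ ≡ 10753 (mod 14154), so k ≡ 10753·4992 ≡ 7008 (mod 14154).
x = 75 + 1261·7008 = 8837163.

8837163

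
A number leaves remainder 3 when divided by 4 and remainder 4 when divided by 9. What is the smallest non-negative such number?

31

Write x = 3 + 4·k. Then 4·k ≡ 4 − 3 ≡ 1 (mod 9).
Need 4⁻¹ mod 9. Extended Euclid on (9, 4):
9 = 2·4 + 1
4 = 4·1 + 0
Back-substitute:
1 = 9 − 2·4
4⁻¹ ≡ 7 (mod 9), so k ≡ 7·1 ≡ 7 (mod 9).
x = 3 + 4·7 = 31.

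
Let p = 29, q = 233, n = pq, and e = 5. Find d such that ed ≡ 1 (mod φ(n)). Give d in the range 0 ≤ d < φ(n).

φ(n) = (p−1)(q−1) = 28·232 = 6496.
Need d with 5·d ≡ 1 (mod 6496). Apply the extended Euclidean algorithm:
6496 = 1299*5 + 1
5 = 5*1 + 0
Back-substitute:
1 = 6496 − 1299·5
So 5·(-1299) ≡ 1 (mod 6496), hence d ≡ -1299 ≡ 5197 (mod 6496).

5197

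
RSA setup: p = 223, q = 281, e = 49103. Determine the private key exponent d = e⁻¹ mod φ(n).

φ(n) = (p−1)(q−1) = 222·280 = 62160.
Need d with 49103·d ≡ 1 (mod 62160). Apply the extended Euclidean algorithm:
62160 = 1·49103 + 13057
49103 = 3·13057 + 9932
13057 = 1·9932 + 3125
9932 = 3·3125 + 557
3125 = 5·557 + 340
557 = 1·340 + 217
340 = 1·217 + 123
217 = 1·123 + 94
123 = 1·94 + 29
94 = 3·29 + 7
29 = 4·7 + 1
7 = 7·1 + 0
Back-substitute:
1 = 29 − 4·7
1 = −4·94 + 13·29
1 = 13·123 − 17·94
1 = −17·217 + 30·123
1 = 30·340 − 47·217
1 = −47·557 + 77·340
1 = 77·3125 − 432·557
1 = −432·9932 + 1373·3125
1 = 1373·13057 − 1805·9932
1 = −1805·49103 + 6788·13057
1 = 6788·62160 − 8593·49103
So 49103·(-8593) ≡ 1 (mod 62160), hence d ≡ -8593 ≡ 53567 (mod 62160).

53567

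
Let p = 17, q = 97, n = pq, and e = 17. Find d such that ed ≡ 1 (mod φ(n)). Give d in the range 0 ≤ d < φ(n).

φ(n) = (p−1)(q−1) = 16·96 = 1536.
Need d with 17·d ≡ 1 (mod 1536). Apply the extended Euclidean algorithm:
1536 = 90×17 + 6
17 = 2×6 + 5
6 = 1×5 + 1
5 = 5×1 + 0
Back-substitute:
1 = 6 − 5
1 = −17 + 3·6
1 = 3·1536 − 271·17
So 17·(-271) ≡ 1 (mod 1536), hence d ≡ -271 ≡ 1265 (mod 1536).

1265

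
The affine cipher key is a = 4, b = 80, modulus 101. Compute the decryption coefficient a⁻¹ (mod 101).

76

Run Euclid on (101, 4):
101 = 25·4 + 1
4 = 4·1 + 0
Since gcd(4, 101) = 1, back-substitute to write 1 as a combination:
1 = 101 − 25·4
Thus 4·(-25) ≡ 1 (mod 101); reducing, -25 mod 101 = 76.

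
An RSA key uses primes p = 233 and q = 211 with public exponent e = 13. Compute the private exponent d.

φ(n) = (p−1)(q−1) = 232·210 = 48720.
Need d with 13·d ≡ 1 (mod 48720). Apply the extended Euclidean algorithm:
48720 = 3747×13 + 9
13 = 1×9 + 4
9 = 2×4 + 1
4 = 4×1 + 0
Back-substitute:
1 = 9 − 2·4
1 = −2·13 + 3·9
1 = 3·48720 − 11243·13
So 13·(-11243) ≡ 1 (mod 48720), hence d ≡ -11243 ≡ 37477 (mod 48720).

37477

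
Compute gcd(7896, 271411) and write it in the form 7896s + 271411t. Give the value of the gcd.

7

Repeated division:
271411 = 34×7896 + 2947
7896 = 2×2947 + 2002
2947 = 1×2002 + 945
2002 = 2×945 + 112
945 = 8×112 + 49
112 = 2×49 + 14
49 = 3×14 + 7
14 = 2×7 + 0
gcd(7896, 271411) = 7.
Back-substituting:
7 = 49 − 3·14
7 = −3·112 + 7·49
7 = 7·945 − 59·112
7 = −59·2002 + 125·945
7 = 125·2947 − 184·2002
7 = −184·7896 + 493·2947
7 = 493·271411 − 16946·7896
So 7 = (493)·271411 + (-16946)·7896.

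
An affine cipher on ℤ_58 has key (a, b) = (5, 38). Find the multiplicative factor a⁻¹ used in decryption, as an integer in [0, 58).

Apply the Euclidean algorithm to 58 and 5:
58 = 11·5 + 3
5 = 1·3 + 2
3 = 1·2 + 1
2 = 2·1 + 0
The gcd is 1. Working backward:
1 = 3 − 2
1 = −5 + 2·3
1 = 2·58 − 23·5
So 5·(-23) ≡ 1 (mod 58), and -23 ≡ 35 (mod 58).

35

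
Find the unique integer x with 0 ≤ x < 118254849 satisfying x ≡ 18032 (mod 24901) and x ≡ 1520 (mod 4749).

Write x = 18032 + 24901·k. Then 24901·k ≡ 1520 − 18032 ≡ 2484 (mod 4749).
Need 24901⁻¹ mod 4749. Extended Euclid on (4749, 1156):
4749 = 4·1156 + 125
1156 = 9·125 + 31
125 = 4·31 + 1
31 = 31·1 + 0
Back-substitute:
1 = 125 − 4·31
1 = −4·1156 + 37·125
1 = 37·4749 − 152·1156
24901⁻¹ ≡ 4597 (mod 4749), so k ≡ 4597·2484 ≡ 2352 (mod 4749).
x = 18032 + 24901·2352 = 58585184.

58585184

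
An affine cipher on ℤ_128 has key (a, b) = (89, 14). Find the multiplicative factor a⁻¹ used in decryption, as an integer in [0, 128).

105

Run Euclid on (128, 89):
128 = 1*89 + 39
89 = 2*39 + 11
39 = 3*11 + 6
11 = 1*6 + 5
6 = 1*5 + 1
5 = 5*1 + 0
Since gcd(89, 128) = 1, back-substitute to write 1 as a combination:
1 = 6 − 5
1 = −11 + 2·6
1 = 2·39 − 7·11
1 = −7·89 + 16·39
1 = 16·128 − 23·89
Hence 89⁻¹ ≡ -23 ≡ 105 (mod 128).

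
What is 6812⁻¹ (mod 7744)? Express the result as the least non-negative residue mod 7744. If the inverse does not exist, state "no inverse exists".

Compute gcd(6812, 7744):
7744 = 1·6812 + 932
6812 = 7·932 + 288
932 = 3·288 + 68
288 = 4·68 + 16
68 = 4·16 + 4
16 = 4·4 + 0
gcd(6812, 7744) = 4 ≠ 1, so 6812 has no multiplicative inverse modulo 7744.

no inverse exists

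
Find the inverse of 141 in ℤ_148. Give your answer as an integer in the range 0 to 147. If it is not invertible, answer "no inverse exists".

21

Run Euclid on (148, 141):
148 = 1·141 + 7
141 = 20·7 + 1
7 = 7·1 + 0
The gcd is 1. Working backward:
1 = 141 − 20·7
1 = −20·148 + 21·141
So 141·21 ≡ 1 (mod 148).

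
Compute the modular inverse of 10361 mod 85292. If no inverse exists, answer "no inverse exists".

gcd(85292, 10361) by repeated division:
85292 = 8·10361 + 2404
10361 = 4·2404 + 745
2404 = 3·745 + 169
745 = 4·169 + 69
169 = 2·69 + 31
69 = 2·31 + 7
31 = 4·7 + 3
7 = 2·3 + 1
3 = 3·1 + 0
Since gcd(10361, 85292) = 1, back-substitute to write 1 as a combination:
1 = 7 − 2·3
1 = −2·31 + 9·7
1 = 9·69 − 20·31
1 = −20·169 + 49·69
1 = 49·745 − 216·169
1 = −216·2404 + 697·745
1 = 697·10361 − 3004·2404
1 = −3004·85292 + 24729·10361
So 10361·24729 ≡ 1 (mod 85292).

24729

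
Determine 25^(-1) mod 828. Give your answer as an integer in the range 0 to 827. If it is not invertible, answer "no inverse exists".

gcd(828, 25) by repeated division:
828 = 33*25 + 3
25 = 8*3 + 1
3 = 3*1 + 0
Since gcd(25, 828) = 1, back-substitute to write 1 as a combination:
1 = 25 − 8·3
1 = −8·828 + 265·25
So 25·265 ≡ 1 (mod 828).

265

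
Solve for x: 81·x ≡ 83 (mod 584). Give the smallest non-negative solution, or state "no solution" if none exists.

275

First find gcd(81, 584):
584 = 7·81 + 17
81 = 4·17 + 13
17 = 1·13 + 4
13 = 3·4 + 1
4 = 4·1 + 0
gcd = 1, so a unique solution mod 584 exists.
Back-substitute for the Bézout coefficients:
1 = 13 − 3·4
1 = −3·17 + 4·13
1 = 4·81 − 19·17
1 = −19·584 + 137·81
So 81·(137) ≡ 1 (mod 584), giving 81⁻¹ ≡ 137.
x ≡ 81⁻¹·83 ≡ 137·83 ≡ 275 (mod 584).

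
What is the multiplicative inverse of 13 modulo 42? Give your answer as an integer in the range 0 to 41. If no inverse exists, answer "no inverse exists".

Extended Euclidean algorithm:
42 = 3*13 + 3
13 = 4*3 + 1
3 = 3*1 + 0
gcd = 1, so the inverse exists. Back-substitute:
1 = 13 − 4·3
1 = −4·42 + 13·13
So 13·13 ≡ 1 (mod 42).

13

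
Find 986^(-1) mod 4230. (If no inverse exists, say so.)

Euclidean algorithm on 4230, 986:
4230 = 4×986 + 286
986 = 3×286 + 128
286 = 2×128 + 30
128 = 4×30 + 8
30 = 3×8 + 6
8 = 1×6 + 2
6 = 3×2 + 0
gcd(986, 4230) = 2 ≠ 1, so 986 has no multiplicative inverse modulo 4230.

no inverse exists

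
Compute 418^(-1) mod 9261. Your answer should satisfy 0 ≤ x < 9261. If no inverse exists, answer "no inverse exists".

997

Apply the Euclidean algorithm to 9261 and 418:
9261 = 22·418 + 65
418 = 6·65 + 28
65 = 2·28 + 9
28 = 3·9 + 1
9 = 9·1 + 0
Since gcd(418, 9261) = 1, back-substitute to write 1 as a combination:
1 = 28 − 3·9
1 = −3·65 + 7·28
1 = 7·418 − 45·65
1 = −45·9261 + 997·418
So 418·997 ≡ 1 (mod 9261).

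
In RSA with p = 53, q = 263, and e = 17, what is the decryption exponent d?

φ(n) = (p−1)(q−1) = 52·262 = 13624.
Need d with 17·d ≡ 1 (mod 13624). Apply the extended Euclidean algorithm:
13624 = 801*17 + 7
17 = 2*7 + 3
7 = 2*3 + 1
3 = 3*1 + 0
Back-substitute:
1 = 7 − 2·3
1 = −2·17 + 5·7
1 = 5·13624 − 4007·17
So 17·(-4007) ≡ 1 (mod 13624), hence d ≡ -4007 ≡ 9617 (mod 13624).

9617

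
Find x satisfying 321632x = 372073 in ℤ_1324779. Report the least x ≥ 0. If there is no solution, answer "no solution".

First find gcd(321632, 1324779):
1324779 = 4×321632 + 38251
321632 = 8×38251 + 15624
38251 = 2×15624 + 7003
15624 = 2×7003 + 1618
7003 = 4×1618 + 531
1618 = 3×531 + 25
531 = 21×25 + 6
25 = 4×6 + 1
6 = 6×1 + 0
gcd = 1, so a unique solution mod 1324779 exists.
Back-substitute for the Bézout coefficients:
1 = 25 − 4·6
1 = −4·531 + 85·25
1 = 85·1618 − 259·531
1 = −259·7003 + 1121·1618
1 = 1121·15624 − 2501·7003
1 = −2501·38251 + 6123·15624
1 = 6123·321632 − 51485·38251
1 = −51485·1324779 + 212063·321632
So 321632·(212063) ≡ 1 (mod 1324779), giving 321632⁻¹ ≡ 212063.
x ≡ 321632⁻¹·372073 ≡ 212063·372073 ≡ 404138 (mod 1324779).

404138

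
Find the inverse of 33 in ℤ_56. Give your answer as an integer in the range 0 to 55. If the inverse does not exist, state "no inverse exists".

Run Euclid on (56, 33):
56 = 1×33 + 23
33 = 1×23 + 10
23 = 2×10 + 3
10 = 3×3 + 1
3 = 3×1 + 0
Since gcd(33, 56) = 1, back-substitute to write 1 as a combination:
1 = 10 − 3·3
1 = −3·23 + 7·10
1 = 7·33 − 10·23
1 = −10·56 + 17·33
So 33·17 ≡ 1 (mod 56).

17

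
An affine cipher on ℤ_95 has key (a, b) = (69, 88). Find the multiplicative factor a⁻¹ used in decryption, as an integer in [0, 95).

Apply the Euclidean algorithm to 95 and 69:
95 = 1*69 + 26
69 = 2*26 + 17
26 = 1*17 + 9
17 = 1*9 + 8
9 = 1*8 + 1
8 = 8*1 + 0
The gcd is 1. Working backward:
1 = 9 − 8
1 = −17 + 2·9
1 = 2·26 − 3·17
1 = −3·69 + 8·26
1 = 8·95 − 11·69
So 69·(-11) ≡ 1 (mod 95), and -11 ≡ 84 (mod 95).

84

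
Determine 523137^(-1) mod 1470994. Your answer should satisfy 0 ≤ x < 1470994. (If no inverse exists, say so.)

1422343

gcd(1470994, 523137) by repeated division:
1470994 = 2×523137 + 424720
523137 = 1×424720 + 98417
424720 = 4×98417 + 31052
98417 = 3×31052 + 5261
31052 = 5×5261 + 4747
5261 = 1×4747 + 514
4747 = 9×514 + 121
514 = 4×121 + 30
121 = 4×30 + 1
30 = 30×1 + 0
gcd = 1, so the inverse exists. Back-substitute:
1 = 121 − 4·30
1 = −4·514 + 17·121
1 = 17·4747 − 157·514
1 = −157·5261 + 174·4747
1 = 174·31052 − 1027·5261
1 = −1027·98417 + 3255·31052
1 = 3255·424720 − 14047·98417
1 = −14047·523137 + 17302·424720
1 = 17302·1470994 − 48651·523137
So 523137·(-48651) ≡ 1 (mod 1470994), and -48651 ≡ 1422343 (mod 1470994).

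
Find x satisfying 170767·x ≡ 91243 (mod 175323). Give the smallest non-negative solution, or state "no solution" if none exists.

117157

First find gcd(170767, 175323):
175323 = 1×170767 + 4556
170767 = 37×4556 + 2195
4556 = 2×2195 + 166
2195 = 13×166 + 37
166 = 4×37 + 18
37 = 2×18 + 1
18 = 18×1 + 0
gcd = 1, so a unique solution mod 175323 exists.
Back-substitute for the Bézout coefficients:
1 = 37 − 2·18
1 = −2·166 + 9·37
1 = 9·2195 − 119·166
1 = −119·4556 + 247·2195
1 = 247·170767 − 9258·4556
1 = −9258·175323 + 9505·170767
So 170767·(9505) ≡ 1 (mod 175323), giving 170767⁻¹ ≡ 9505.
x ≡ 170767⁻¹·91243 ≡ 9505·91243 ≡ 117157 (mod 175323).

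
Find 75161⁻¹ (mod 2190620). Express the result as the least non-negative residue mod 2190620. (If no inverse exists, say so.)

631121

Apply the Euclidean algorithm to 2190620 and 75161:
2190620 = 29×75161 + 10951
75161 = 6×10951 + 9455
10951 = 1×9455 + 1496
9455 = 6×1496 + 479
1496 = 3×479 + 59
479 = 8×59 + 7
59 = 8×7 + 3
7 = 2×3 + 1
3 = 3×1 + 0
gcd = 1, so the inverse exists. Back-substitute:
1 = 7 − 2·3
1 = −2·59 + 17·7
1 = 17·479 − 138·59
1 = −138·1496 + 431·479
1 = 431·9455 − 2724·1496
1 = −2724·10951 + 3155·9455
1 = 3155·75161 − 21654·10951
1 = −21654·2190620 + 631121·75161
So 75161·631121 ≡ 1 (mod 2190620).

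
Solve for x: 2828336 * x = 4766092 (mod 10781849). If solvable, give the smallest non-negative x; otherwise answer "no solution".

First find gcd(2828336, 10781849):
10781849 = 3*2828336 + 2296841
2828336 = 1*2296841 + 531495
2296841 = 4*531495 + 170861
531495 = 3*170861 + 18912
170861 = 9*18912 + 653
18912 = 28*653 + 628
653 = 1*628 + 25
628 = 25*25 + 3
25 = 8*3 + 1
3 = 3*1 + 0
gcd = 1, so a unique solution mod 10781849 exists.
Back-substitute for the Bézout coefficients:
1 = 25 − 8·3
1 = −8·628 + 201·25
1 = 201·653 − 209·628
1 = −209·18912 + 6053·653
1 = 6053·170861 − 54686·18912
1 = −54686·531495 + 170111·170861
1 = 170111·2296841 − 735130·531495
1 = −735130·2828336 + 905241·2296841
1 = 905241·10781849 − 3450853·2828336
So 2828336·(-3450853) ≡ 1 (mod 10781849), giving 2828336⁻¹ ≡ 7330996.
x ≡ 2828336⁻¹·4766092 ≡ 7330996·4766092 ≡ 2425782 (mod 10781849).

2425782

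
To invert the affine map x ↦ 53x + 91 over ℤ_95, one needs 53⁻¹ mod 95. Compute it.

52

Apply the Euclidean algorithm to 95 and 53:
95 = 1×53 + 42
53 = 1×42 + 11
42 = 3×11 + 9
11 = 1×9 + 2
9 = 4×2 + 1
2 = 2×1 + 0
gcd = 1, so the inverse exists. Back-substitute:
1 = 9 − 4·2
1 = −4·11 + 5·9
1 = 5·42 − 19·11
1 = −19·53 + 24·42
1 = 24·95 − 43·53
Hence 53⁻¹ ≡ -43 ≡ 52 (mod 95).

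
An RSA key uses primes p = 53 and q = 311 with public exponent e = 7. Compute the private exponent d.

2303

φ(n) = (p−1)(q−1) = 52·310 = 16120.
Need d with 7·d ≡ 1 (mod 16120). Apply the extended Euclidean algorithm:
16120 = 2302×7 + 6
7 = 1×6 + 1
6 = 6×1 + 0
Back-substitute:
1 = 7 − 6
1 = −16120 + 2303·7
So 7·2303 ≡ 1 (mod 16120), hence d = 2303.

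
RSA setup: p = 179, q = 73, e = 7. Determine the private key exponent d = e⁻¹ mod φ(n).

1831

φ(n) = (p−1)(q−1) = 178·72 = 12816.
Need d with 7·d ≡ 1 (mod 12816). Apply the extended Euclidean algorithm:
12816 = 1830*7 + 6
7 = 1*6 + 1
6 = 6*1 + 0
Back-substitute:
1 = 7 − 6
1 = −12816 + 1831·7
So 7·1831 ≡ 1 (mod 12816), hence d = 1831.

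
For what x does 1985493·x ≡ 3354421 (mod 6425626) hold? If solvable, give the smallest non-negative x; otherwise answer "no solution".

350401

First find gcd(1985493, 6425626):
6425626 = 3×1985493 + 469147
1985493 = 4×469147 + 108905
469147 = 4×108905 + 33527
108905 = 3×33527 + 8324
33527 = 4×8324 + 231
8324 = 36×231 + 8
231 = 28×8 + 7
8 = 1×7 + 1
7 = 7×1 + 0
gcd = 1, so a unique solution mod 6425626 exists.
Back-substitute for the Bézout coefficients:
1 = 8 − 7
1 = −231 + 29·8
1 = 29·8324 − 1045·231
1 = −1045·33527 + 4209·8324
1 = 4209·108905 − 13672·33527
1 = −13672·469147 + 58897·108905
1 = 58897·1985493 − 249260·469147
1 = −249260·6425626 + 806677·1985493
So 1985493·(806677) ≡ 1 (mod 6425626), giving 1985493⁻¹ ≡ 806677.
x ≡ 1985493⁻¹·3354421 ≡ 806677·3354421 ≡ 350401 (mod 6425626).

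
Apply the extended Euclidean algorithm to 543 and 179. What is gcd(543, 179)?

Euclidean algorithm:
543 = 3·179 + 6
179 = 29·6 + 5
6 = 1·5 + 1
5 = 5·1 + 0
gcd(543, 179) = 1.
Working backward:
1 = 6 − 5
1 = −179 + 30·6
1 = 30·543 − 91·179
So 1 = (30)·543 + (-91)·179.

1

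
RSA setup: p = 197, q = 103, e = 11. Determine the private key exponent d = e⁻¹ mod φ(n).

φ(n) = (p−1)(q−1) = 196·102 = 19992.
Need d with 11·d ≡ 1 (mod 19992). Apply the extended Euclidean algorithm:
19992 = 1817·11 + 5
11 = 2·5 + 1
5 = 5·1 + 0
Back-substitute:
1 = 11 − 2·5
1 = −2·19992 + 3635·11
So 11·3635 ≡ 1 (mod 19992), hence d = 3635.

3635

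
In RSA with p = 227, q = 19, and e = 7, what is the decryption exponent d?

3487

φ(n) = (p−1)(q−1) = 226·18 = 4068.
Need d with 7·d ≡ 1 (mod 4068). Apply the extended Euclidean algorithm:
4068 = 581·7 + 1
7 = 7·1 + 0
Back-substitute:
1 = 4068 − 581·7
So 7·(-581) ≡ 1 (mod 4068), hence d ≡ -581 ≡ 3487 (mod 4068).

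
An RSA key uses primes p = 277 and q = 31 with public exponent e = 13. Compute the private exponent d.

637

φ(n) = (p−1)(q−1) = 276·30 = 8280.
Need d with 13·d ≡ 1 (mod 8280). Apply the extended Euclidean algorithm:
8280 = 636×13 + 12
13 = 1×12 + 1
12 = 12×1 + 0
Back-substitute:
1 = 13 − 12
1 = −8280 + 637·13
So 13·637 ≡ 1 (mod 8280), hence d = 637.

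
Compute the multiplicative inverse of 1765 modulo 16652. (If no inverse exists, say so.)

Apply the Euclidean algorithm to 16652 and 1765:
16652 = 9·1765 + 767
1765 = 2·767 + 231
767 = 3·231 + 74
231 = 3·74 + 9
74 = 8·9 + 2
9 = 4·2 + 1
2 = 2·1 + 0
The gcd is 1. Working backward:
1 = 9 − 4·2
1 = −4·74 + 33·9
1 = 33·231 − 103·74
1 = −103·767 + 342·231
1 = 342·1765 − 787·767
1 = −787·16652 + 7425·1765
So 1765·7425 ≡ 1 (mod 16652).

7425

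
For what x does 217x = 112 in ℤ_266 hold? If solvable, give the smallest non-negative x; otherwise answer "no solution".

14

First find gcd(217, 266):
266 = 1·217 + 49
217 = 4·49 + 21
49 = 2·21 + 7
21 = 3·7 + 0
gcd = 7 and 7 | 112, so solutions exist. Divide through by 7: 31x ≡ 16 (mod 38).
Now find 31⁻¹ mod 38:
38 = 1·31 + 7
31 = 4·7 + 3
7 = 2·3 + 1
3 = 3·1 + 0
Back-substitute:
1 = 7 − 2·3
1 = −2·31 + 9·7
1 = 9·38 − 11·31
So 31·(-11) ≡ 1 (mod 38), i.e. 31⁻¹ ≡ 27.
Then x ≡ 27·16 ≡ 14 (mod 38); the smallest non-negative solution is x = 14.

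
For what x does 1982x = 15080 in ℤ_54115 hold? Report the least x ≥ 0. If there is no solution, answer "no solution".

37140

First find gcd(1982, 54115):
54115 = 27×1982 + 601
1982 = 3×601 + 179
601 = 3×179 + 64
179 = 2×64 + 51
64 = 1×51 + 13
51 = 3×13 + 12
13 = 1×12 + 1
12 = 12×1 + 0
gcd = 1, so a unique solution mod 54115 exists.
Back-substitute for the Bézout coefficients:
1 = 13 − 12
1 = −51 + 4·13
1 = 4·64 − 5·51
1 = −5·179 + 14·64
1 = 14·601 − 47·179
1 = −47·1982 + 155·601
1 = 155·54115 − 4232·1982
So 1982·(-4232) ≡ 1 (mod 54115), giving 1982⁻¹ ≡ 49883.
x ≡ 1982⁻¹·15080 ≡ 49883·15080 ≡ 37140 (mod 54115).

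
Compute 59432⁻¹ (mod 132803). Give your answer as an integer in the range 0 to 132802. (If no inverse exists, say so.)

Run Euclid on (132803, 59432):
132803 = 2*59432 + 13939
59432 = 4*13939 + 3676
13939 = 3*3676 + 2911
3676 = 1*2911 + 765
2911 = 3*765 + 616
765 = 1*616 + 149
616 = 4*149 + 20
149 = 7*20 + 9
20 = 2*9 + 2
9 = 4*2 + 1
2 = 2*1 + 0
The gcd is 1. Working backward:
1 = 9 − 4·2
1 = −4·20 + 9·9
1 = 9·149 − 67·20
1 = −67·616 + 277·149
1 = 277·765 − 344·616
1 = −344·2911 + 1309·765
1 = 1309·3676 − 1653·2911
1 = −1653·13939 + 6268·3676
1 = 6268·59432 − 26725·13939
1 = −26725·132803 + 59718·59432
So 59432·59718 ≡ 1 (mod 132803).

59718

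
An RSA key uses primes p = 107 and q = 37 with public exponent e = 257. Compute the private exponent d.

φ(n) = (p−1)(q−1) = 106·36 = 3816.
Need d with 257·d ≡ 1 (mod 3816). Apply the extended Euclidean algorithm:
3816 = 14×257 + 218
257 = 1×218 + 39
218 = 5×39 + 23
39 = 1×23 + 16
23 = 1×16 + 7
16 = 2×7 + 2
7 = 3×2 + 1
2 = 2×1 + 0
Back-substitute:
1 = 7 − 3·2
1 = −3·16 + 7·7
1 = 7·23 − 10·16
1 = −10·39 + 17·23
1 = 17·218 − 95·39
1 = −95·257 + 112·218
1 = 112·3816 − 1663·257
So 257·(-1663) ≡ 1 (mod 3816), hence d ≡ -1663 ≡ 2153 (mod 3816).

2153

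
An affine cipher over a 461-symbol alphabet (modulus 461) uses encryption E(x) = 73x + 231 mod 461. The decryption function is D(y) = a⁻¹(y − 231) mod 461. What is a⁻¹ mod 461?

120

Run Euclid on (461, 73):
461 = 6·73 + 23
73 = 3·23 + 4
23 = 5·4 + 3
4 = 1·3 + 1
3 = 3·1 + 0
The gcd is 1. Working backward:
1 = 4 − 3
1 = −23 + 6·4
1 = 6·73 − 19·23
1 = −19·461 + 120·73
So 73·120 ≡ 1 (mod 461).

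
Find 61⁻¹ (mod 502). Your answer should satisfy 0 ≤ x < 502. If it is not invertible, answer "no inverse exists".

gcd(502, 61) by repeated division:
502 = 8*61 + 14
61 = 4*14 + 5
14 = 2*5 + 4
5 = 1*4 + 1
4 = 4*1 + 0
gcd = 1, so the inverse exists. Back-substitute:
1 = 5 − 4
1 = −14 + 3·5
1 = 3·61 − 13·14
1 = −13·502 + 107·61
So 61·107 ≡ 1 (mod 502).

107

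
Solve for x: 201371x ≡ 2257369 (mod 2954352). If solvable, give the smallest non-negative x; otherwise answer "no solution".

First find gcd(201371, 2954352):
2954352 = 14×201371 + 135158
201371 = 1×135158 + 66213
135158 = 2×66213 + 2732
66213 = 24×2732 + 645
2732 = 4×645 + 152
645 = 4×152 + 37
152 = 4×37 + 4
37 = 9×4 + 1
4 = 4×1 + 0
gcd = 1, so a unique solution mod 2954352 exists.
Back-substitute for the Bézout coefficients:
1 = 37 − 9·4
1 = −9·152 + 37·37
1 = 37·645 − 157·152
1 = −157·2732 + 665·645
1 = 665·66213 − 16117·2732
1 = −16117·135158 + 32899·66213
1 = 32899·201371 − 49016·135158
1 = −49016·2954352 + 719123·201371
So 201371·(719123) ≡ 1 (mod 2954352), giving 201371⁻¹ ≡ 719123.
x ≡ 201371⁻¹·2257369 ≡ 719123·2257369 ≡ 1128299 (mod 2954352).

1128299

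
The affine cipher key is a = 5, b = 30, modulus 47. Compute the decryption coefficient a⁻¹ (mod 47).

19

Extended Euclidean algorithm:
47 = 9×5 + 2
5 = 2×2 + 1
2 = 2×1 + 0
gcd = 1, so the inverse exists. Back-substitute:
1 = 5 − 2·2
1 = −2·47 + 19·5
So 5·19 ≡ 1 (mod 47).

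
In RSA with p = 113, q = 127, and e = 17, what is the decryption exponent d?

6641

φ(n) = (p−1)(q−1) = 112·126 = 14112.
Need d with 17·d ≡ 1 (mod 14112). Apply the extended Euclidean algorithm:
14112 = 830·17 + 2
17 = 8·2 + 1
2 = 2·1 + 0
Back-substitute:
1 = 17 − 8·2
1 = −8·14112 + 6641·17
So 17·6641 ≡ 1 (mod 14112), hence d = 6641.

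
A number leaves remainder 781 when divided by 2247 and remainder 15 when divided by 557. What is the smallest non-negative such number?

1227643

Write x = 781 + 2247·k. Then 2247·k ≡ 15 − 781 ≡ 348 (mod 557).
Need 2247⁻¹ mod 557. Extended Euclid on (557, 19):
557 = 29·19 + 6
19 = 3·6 + 1
6 = 6·1 + 0
Back-substitute:
1 = 19 − 3·6
1 = −3·557 + 88·19
2247⁻¹ ≡ 88 (mod 557), so k ≡ 88·348 ≡ 546 (mod 557).
x = 781 + 2247·546 = 1227643.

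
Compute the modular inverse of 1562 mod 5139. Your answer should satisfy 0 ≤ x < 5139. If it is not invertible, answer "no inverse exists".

2405

gcd(5139, 1562) by repeated division:
5139 = 3·1562 + 453
1562 = 3·453 + 203
453 = 2·203 + 47
203 = 4·47 + 15
47 = 3·15 + 2
15 = 7·2 + 1
2 = 2·1 + 0
Since gcd(1562, 5139) = 1, back-substitute to write 1 as a combination:
1 = 15 − 7·2
1 = −7·47 + 22·15
1 = 22·203 − 95·47
1 = −95·453 + 212·203
1 = 212·1562 − 731·453
1 = −731·5139 + 2405·1562
So 1562·2405 ≡ 1 (mod 5139).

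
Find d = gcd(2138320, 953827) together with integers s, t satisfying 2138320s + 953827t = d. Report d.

Repeated division:
2138320 = 2×953827 + 230666
953827 = 4×230666 + 31163
230666 = 7×31163 + 12525
31163 = 2×12525 + 6113
12525 = 2×6113 + 299
6113 = 20×299 + 133
299 = 2×133 + 33
133 = 4×33 + 1
33 = 33×1 + 0
gcd(2138320, 953827) = 1.
Back-substituting:
1 = 133 − 4·33
1 = −4·299 + 9·133
1 = 9·6113 − 184·299
1 = −184·12525 + 377·6113
1 = 377·31163 − 938·12525
1 = −938·230666 + 6943·31163
1 = 6943·953827 − 28710·230666
1 = −28710·2138320 + 64363·953827
So 1 = (-28710)·2138320 + (64363)·953827.

1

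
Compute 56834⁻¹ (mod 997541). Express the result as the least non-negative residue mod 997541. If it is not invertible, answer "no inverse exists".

970283

Extended Euclidean algorithm:
997541 = 17*56834 + 31363
56834 = 1*31363 + 25471
31363 = 1*25471 + 5892
25471 = 4*5892 + 1903
5892 = 3*1903 + 183
1903 = 10*183 + 73
183 = 2*73 + 37
73 = 1*37 + 36
37 = 1*36 + 1
36 = 36*1 + 0
The gcd is 1. Working backward:
1 = 37 − 36
1 = −73 + 2·37
1 = 2·183 − 5·73
1 = −5·1903 + 52·183
1 = 52·5892 − 161·1903
1 = −161·25471 + 696·5892
1 = 696·31363 − 857·25471
1 = −857·56834 + 1553·31363
1 = 1553·997541 − 27258·56834
So 56834·(-27258) ≡ 1 (mod 997541), and -27258 ≡ 970283 (mod 997541).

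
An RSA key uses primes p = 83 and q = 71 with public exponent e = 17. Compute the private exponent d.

φ(n) = (p−1)(q−1) = 82·70 = 5740.
Need d with 17·d ≡ 1 (mod 5740). Apply the extended Euclidean algorithm:
5740 = 337×17 + 11
17 = 1×11 + 6
11 = 1×6 + 5
6 = 1×5 + 1
5 = 5×1 + 0
Back-substitute:
1 = 6 − 5
1 = −11 + 2·6
1 = 2·17 − 3·11
1 = −3·5740 + 1013·17
So 17·1013 ≡ 1 (mod 5740), hence d = 1013.

1013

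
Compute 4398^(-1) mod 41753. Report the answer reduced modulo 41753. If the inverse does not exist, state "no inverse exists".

9693

Apply the Euclidean algorithm to 41753 and 4398:
41753 = 9×4398 + 2171
4398 = 2×2171 + 56
2171 = 38×56 + 43
56 = 1×43 + 13
43 = 3×13 + 4
13 = 3×4 + 1
4 = 4×1 + 0
The gcd is 1. Working backward:
1 = 13 − 3·4
1 = −3·43 + 10·13
1 = 10·56 − 13·43
1 = −13·2171 + 504·56
1 = 504·4398 − 1021·2171
1 = −1021·41753 + 9693·4398
So 4398·9693 ≡ 1 (mod 41753).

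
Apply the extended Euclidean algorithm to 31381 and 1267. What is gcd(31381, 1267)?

7

Apply Euclid's algorithm to 31381 and 1267:
31381 = 24*1267 + 973
1267 = 1*973 + 294
973 = 3*294 + 91
294 = 3*91 + 21
91 = 4*21 + 7
21 = 3*7 + 0
gcd(31381, 1267) = 7.
Back-substituting:
7 = 91 − 4·21
7 = −4·294 + 13·91
7 = 13·973 − 43·294
7 = −43·1267 + 56·973
7 = 56·31381 − 1387·1267
So 7 = (56)·31381 + (-1387)·1267.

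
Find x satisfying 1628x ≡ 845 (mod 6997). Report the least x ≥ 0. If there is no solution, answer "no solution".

First find gcd(1628, 6997):
6997 = 4×1628 + 485
1628 = 3×485 + 173
485 = 2×173 + 139
173 = 1×139 + 34
139 = 4×34 + 3
34 = 11×3 + 1
3 = 3×1 + 0
gcd = 1, so a unique solution mod 6997 exists.
Back-substitute for the Bézout coefficients:
1 = 34 − 11·3
1 = −11·139 + 45·34
1 = 45·173 − 56·139
1 = −56·485 + 157·173
1 = 157·1628 − 527·485
1 = −527·6997 + 2265·1628
So 1628·(2265) ≡ 1 (mod 6997), giving 1628⁻¹ ≡ 2265.
x ≡ 1628⁻¹·845 ≡ 2265·845 ≡ 3744 (mod 6997).

3744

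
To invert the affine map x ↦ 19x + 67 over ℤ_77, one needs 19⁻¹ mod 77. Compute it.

gcd(77, 19) by repeated division:
77 = 4·19 + 1
19 = 19·1 + 0
gcd = 1, so the inverse exists. Back-substitute:
1 = 77 − 4·19
Thus 19·(-4) ≡ 1 (mod 77); reducing, -4 mod 77 = 73.

73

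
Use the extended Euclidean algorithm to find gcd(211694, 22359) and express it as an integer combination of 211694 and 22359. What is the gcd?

Apply Euclid's algorithm to 211694 and 22359:
211694 = 9*22359 + 10463
22359 = 2*10463 + 1433
10463 = 7*1433 + 432
1433 = 3*432 + 137
432 = 3*137 + 21
137 = 6*21 + 11
21 = 1*11 + 10
11 = 1*10 + 1
10 = 10*1 + 0
gcd(211694, 22359) = 1.
Express as a combination:
1 = 11 − 10
1 = −21 + 2·11
1 = 2·137 − 13·21
1 = −13·432 + 41·137
1 = 41·1433 − 136·432
1 = −136·10463 + 993·1433
1 = 993·22359 − 2122·10463
1 = −2122·211694 + 20091·22359
So 1 = (-2122)·211694 + (20091)·22359.

1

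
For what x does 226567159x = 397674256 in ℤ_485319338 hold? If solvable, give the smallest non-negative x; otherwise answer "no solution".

First find gcd(226567159, 485319338):
485319338 = 2×226567159 + 32185020
226567159 = 7×32185020 + 1272019
32185020 = 25×1272019 + 384545
1272019 = 3×384545 + 118384
384545 = 3×118384 + 29393
118384 = 4×29393 + 812
29393 = 36×812 + 161
812 = 5×161 + 7
161 = 23×7 + 0
gcd = 7 and 7 | 397674256, so solutions exist. Divide through by 7: 32366737x ≡ 56810608 (mod 69331334).
Now find 32366737⁻¹ mod 69331334:
69331334 = 2×32366737 + 4597860
32366737 = 7×4597860 + 181717
4597860 = 25×181717 + 54935
181717 = 3×54935 + 16912
54935 = 3×16912 + 4199
16912 = 4×4199 + 116
4199 = 36×116 + 23
116 = 5×23 + 1
23 = 23×1 + 0
Back-substitute:
1 = 116 − 5·23
1 = −5·4199 + 181·116
1 = 181·16912 − 729·4199
1 = −729·54935 + 2368·16912
1 = 2368·181717 − 7833·54935
1 = −7833·4597860 + 198193·181717
1 = 198193·32366737 − 1395184·4597860
1 = −1395184·69331334 + 2988561·32366737
So 32366737⁻¹ ≡ 2988561 (mod 69331334).
Then x ≡ 2988561·56810608 ≡ 68851856 (mod 69331334); the smallest non-negative solution is x = 68851856.

68851856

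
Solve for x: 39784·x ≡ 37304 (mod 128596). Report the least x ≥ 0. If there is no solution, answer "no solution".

6401

First find gcd(39784, 128596):
128596 = 3·39784 + 9244
39784 = 4·9244 + 2808
9244 = 3·2808 + 820
2808 = 3·820 + 348
820 = 2·348 + 124
348 = 2·124 + 100
124 = 1·100 + 24
100 = 4·24 + 4
24 = 6·4 + 0
gcd = 4 and 4 | 37304, so solutions exist. Divide through by 4: 9946x ≡ 9326 (mod 32149).
Now find 9946⁻¹ mod 32149:
32149 = 3*9946 + 2311
9946 = 4*2311 + 702
2311 = 3*702 + 205
702 = 3*205 + 87
205 = 2*87 + 31
87 = 2*31 + 25
31 = 1*25 + 6
25 = 4*6 + 1
6 = 6*1 + 0
Back-substitute:
1 = 25 − 4·6
1 = −4·31 + 5·25
1 = 5·87 − 14·31
1 = −14·205 + 33·87
1 = 33·702 − 113·205
1 = −113·2311 + 372·702
1 = 372·9946 − 1601·2311
1 = −1601·32149 + 5175·9946
So 9946⁻¹ ≡ 5175 (mod 32149).
Then x ≡ 5175·9326 ≡ 6401 (mod 32149); the smallest non-negative solution is x = 6401.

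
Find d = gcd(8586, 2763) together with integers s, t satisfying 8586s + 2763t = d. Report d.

Apply Euclid's algorithm to 8586 and 2763:
8586 = 3×2763 + 297
2763 = 9×297 + 90
297 = 3×90 + 27
90 = 3×27 + 9
27 = 3×9 + 0
gcd(8586, 2763) = 9.
Express as a combination:
9 = 90 − 3·27
9 = −3·297 + 10·90
9 = 10·2763 − 93·297
9 = −93·8586 + 289·2763
So 9 = (-93)·8586 + (289)·2763.

9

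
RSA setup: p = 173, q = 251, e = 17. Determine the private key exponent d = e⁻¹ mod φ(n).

φ(n) = (p−1)(q−1) = 172·250 = 43000.
Need d with 17·d ≡ 1 (mod 43000). Apply the extended Euclidean algorithm:
43000 = 2529×17 + 7
17 = 2×7 + 3
7 = 2×3 + 1
3 = 3×1 + 0
Back-substitute:
1 = 7 − 2·3
1 = −2·17 + 5·7
1 = 5·43000 − 12647·17
So 17·(-12647) ≡ 1 (mod 43000), hence d ≡ -12647 ≡ 30353 (mod 43000).

30353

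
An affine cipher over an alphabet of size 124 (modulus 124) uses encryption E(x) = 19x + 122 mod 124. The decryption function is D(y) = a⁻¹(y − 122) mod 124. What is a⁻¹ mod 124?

Apply the Euclidean algorithm to 124 and 19:
124 = 6·19 + 10
19 = 1·10 + 9
10 = 1·9 + 1
9 = 9·1 + 0
Since gcd(19, 124) = 1, back-substitute to write 1 as a combination:
1 = 10 − 9
1 = −19 + 2·10
1 = 2·124 − 13·19
Thus 19·(-13) ≡ 1 (mod 124); reducing, -13 mod 124 = 111.

111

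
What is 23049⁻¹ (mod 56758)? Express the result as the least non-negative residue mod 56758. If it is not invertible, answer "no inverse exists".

Compute gcd(23049, 56758):
56758 = 2×23049 + 10660
23049 = 2×10660 + 1729
10660 = 6×1729 + 286
1729 = 6×286 + 13
286 = 22×13 + 0
The gcd is 13, not 1, hence no inverse exists.

no inverse exists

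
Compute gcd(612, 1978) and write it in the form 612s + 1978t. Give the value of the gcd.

2

Apply Euclid's algorithm to 1978 and 612:
1978 = 3*612 + 142
612 = 4*142 + 44
142 = 3*44 + 10
44 = 4*10 + 4
10 = 2*4 + 2
4 = 2*2 + 0
gcd(612, 1978) = 2.
Working backward:
2 = 10 − 2·4
2 = −2·44 + 9·10
2 = 9·142 − 29·44
2 = −29·612 + 125·142
2 = 125·1978 − 404·612
So 2 = (125)·1978 + (-404)·612.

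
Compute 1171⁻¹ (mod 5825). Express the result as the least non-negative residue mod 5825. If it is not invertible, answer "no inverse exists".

5631

Run Euclid on (5825, 1171):
5825 = 4×1171 + 1141
1171 = 1×1141 + 30
1141 = 38×30 + 1
30 = 30×1 + 0
The gcd is 1. Working backward:
1 = 1141 − 38·30
1 = −38·1171 + 39·1141
1 = 39·5825 − 194·1171
So 1171·(-194) ≡ 1 (mod 5825), and -194 ≡ 5631 (mod 5825).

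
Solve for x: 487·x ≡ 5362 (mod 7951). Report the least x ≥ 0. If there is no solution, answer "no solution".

First find gcd(487, 7951):
7951 = 16·487 + 159
487 = 3·159 + 10
159 = 15·10 + 9
10 = 1·9 + 1
9 = 9·1 + 0
gcd = 1, so a unique solution mod 7951 exists.
Back-substitute for the Bézout coefficients:
1 = 10 − 9
1 = −159 + 16·10
1 = 16·487 − 49·159
1 = −49·7951 + 800·487
So 487·(800) ≡ 1 (mod 7951), giving 487⁻¹ ≡ 800.
x ≡ 487⁻¹·5362 ≡ 800·5362 ≡ 4011 (mod 7951).

4011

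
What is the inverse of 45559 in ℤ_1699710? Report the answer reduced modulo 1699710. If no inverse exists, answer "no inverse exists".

gcd(1699710, 45559) by repeated division:
1699710 = 37*45559 + 14027
45559 = 3*14027 + 3478
14027 = 4*3478 + 115
3478 = 30*115 + 28
115 = 4*28 + 3
28 = 9*3 + 1
3 = 3*1 + 0
Since gcd(45559, 1699710) = 1, back-substitute to write 1 as a combination:
1 = 28 − 9·3
1 = −9·115 + 37·28
1 = 37·3478 − 1119·115
1 = −1119·14027 + 4513·3478
1 = 4513·45559 − 14658·14027
1 = −14658·1699710 + 546859·45559
So 45559·546859 ≡ 1 (mod 1699710).

546859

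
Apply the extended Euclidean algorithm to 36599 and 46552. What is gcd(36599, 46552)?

1

Repeated division:
46552 = 1*36599 + 9953
36599 = 3*9953 + 6740
9953 = 1*6740 + 3213
6740 = 2*3213 + 314
3213 = 10*314 + 73
314 = 4*73 + 22
73 = 3*22 + 7
22 = 3*7 + 1
7 = 7*1 + 0
gcd(36599, 46552) = 1.
Express as a combination:
1 = 22 − 3·7
1 = −3·73 + 10·22
1 = 10·314 − 43·73
1 = −43·3213 + 440·314
1 = 440·6740 − 923·3213
1 = −923·9953 + 1363·6740
1 = 1363·36599 − 5012·9953
1 = −5012·46552 + 6375·36599
So 1 = (-5012)·46552 + (6375)·36599.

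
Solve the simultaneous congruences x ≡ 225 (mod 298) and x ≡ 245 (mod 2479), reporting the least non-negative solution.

Write x = 225 + 298·k. Then 298·k ≡ 245 − 225 ≡ 20 (mod 2479).
Need 298⁻¹ mod 2479. Extended Euclid on (2479, 298):
2479 = 8*298 + 95
298 = 3*95 + 13
95 = 7*13 + 4
13 = 3*4 + 1
4 = 4*1 + 0
Back-substitute:
1 = 13 − 3·4
1 = −3·95 + 22·13
1 = 22·298 − 69·95
1 = −69·2479 + 574·298
298⁻¹ ≡ 574 (mod 2479), so k ≡ 574·20 ≡ 1564 (mod 2479).
x = 225 + 298·1564 = 466297.

466297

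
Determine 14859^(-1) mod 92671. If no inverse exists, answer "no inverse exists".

Run Euclid on (92671, 14859):
92671 = 6*14859 + 3517
14859 = 4*3517 + 791
3517 = 4*791 + 353
791 = 2*353 + 85
353 = 4*85 + 13
85 = 6*13 + 7
13 = 1*7 + 6
7 = 1*6 + 1
6 = 6*1 + 0
gcd = 1, so the inverse exists. Back-substitute:
1 = 7 − 6
1 = −13 + 2·7
1 = 2·85 − 13·13
1 = −13·353 + 54·85
1 = 54·791 − 121·353
1 = −121·3517 + 538·791
1 = 538·14859 − 2273·3517
1 = −2273·92671 + 14176·14859
So 14859·14176 ≡ 1 (mod 92671).

14176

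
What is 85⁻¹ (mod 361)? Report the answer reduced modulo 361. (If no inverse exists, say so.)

gcd(361, 85) by repeated division:
361 = 4×85 + 21
85 = 4×21 + 1
21 = 21×1 + 0
The gcd is 1. Working backward:
1 = 85 − 4·21
1 = −4·361 + 17·85
So 85·17 ≡ 1 (mod 361).

17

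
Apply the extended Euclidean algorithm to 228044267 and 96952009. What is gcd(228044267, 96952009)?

11

Euclidean algorithm:
228044267 = 2·96952009 + 34140249
96952009 = 2·34140249 + 28671511
34140249 = 1·28671511 + 5468738
28671511 = 5·5468738 + 1327821
5468738 = 4·1327821 + 157454
1327821 = 8·157454 + 68189
157454 = 2·68189 + 21076
68189 = 3·21076 + 4961
21076 = 4·4961 + 1232
4961 = 4·1232 + 33
1232 = 37·33 + 11
33 = 3·11 + 0
gcd(228044267, 96952009) = 11.
Express as a combination:
11 = 1232 − 37·33
11 = −37·4961 + 149·1232
11 = 149·21076 − 633·4961
11 = −633·68189 + 2048·21076
11 = 2048·157454 − 4729·68189
11 = −4729·1327821 + 39880·157454
11 = 39880·5468738 − 164249·1327821
11 = −164249·28671511 + 861125·5468738
11 = 861125·34140249 − 1025374·28671511
11 = −1025374·96952009 + 2911873·34140249
11 = 2911873·228044267 − 6849120·96952009
So 11 = (2911873)·228044267 + (-6849120)·96952009.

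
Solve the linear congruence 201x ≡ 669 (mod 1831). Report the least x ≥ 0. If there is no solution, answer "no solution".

1807

First find gcd(201, 1831):
1831 = 9·201 + 22
201 = 9·22 + 3
22 = 7·3 + 1
3 = 3·1 + 0
gcd = 1, so a unique solution mod 1831 exists.
Back-substitute for the Bézout coefficients:
1 = 22 − 7·3
1 = −7·201 + 64·22
1 = 64·1831 − 583·201
So 201·(-583) ≡ 1 (mod 1831), giving 201⁻¹ ≡ 1248.
x ≡ 201⁻¹·669 ≡ 1248·669 ≡ 1807 (mod 1831).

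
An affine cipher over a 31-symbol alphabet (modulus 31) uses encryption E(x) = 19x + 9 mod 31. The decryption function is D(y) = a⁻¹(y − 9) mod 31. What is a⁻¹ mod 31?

Extended Euclidean algorithm:
31 = 1×19 + 12
19 = 1×12 + 7
12 = 1×7 + 5
7 = 1×5 + 2
5 = 2×2 + 1
2 = 2×1 + 0
gcd = 1, so the inverse exists. Back-substitute:
1 = 5 − 2·2
1 = −2·7 + 3·5
1 = 3·12 − 5·7
1 = −5·19 + 8·12
1 = 8·31 − 13·19
Thus 19·(-13) ≡ 1 (mod 31); reducing, -13 mod 31 = 18.

18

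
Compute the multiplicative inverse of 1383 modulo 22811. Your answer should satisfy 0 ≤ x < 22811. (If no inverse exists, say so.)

Run Euclid on (22811, 1383):
22811 = 16×1383 + 683
1383 = 2×683 + 17
683 = 40×17 + 3
17 = 5×3 + 2
3 = 1×2 + 1
2 = 2×1 + 0
gcd = 1, so the inverse exists. Back-substitute:
1 = 3 − 2
1 = −17 + 6·3
1 = 6·683 − 241·17
1 = −241·1383 + 488·683
1 = 488·22811 − 8049·1383
So 1383·(-8049) ≡ 1 (mod 22811), and -8049 ≡ 14762 (mod 22811).

14762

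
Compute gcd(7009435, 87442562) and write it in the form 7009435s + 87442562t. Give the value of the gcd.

1

Repeated division:
87442562 = 12·7009435 + 3329342
7009435 = 2·3329342 + 350751
3329342 = 9·350751 + 172583
350751 = 2·172583 + 5585
172583 = 30·5585 + 5033
5585 = 1·5033 + 552
5033 = 9·552 + 65
552 = 8·65 + 32
65 = 2·32 + 1
32 = 32·1 + 0
gcd(7009435, 87442562) = 1.
Back-substituting:
1 = 65 − 2·32
1 = −2·552 + 17·65
1 = 17·5033 − 155·552
1 = −155·5585 + 172·5033
1 = 172·172583 − 5315·5585
1 = −5315·350751 + 10802·172583
1 = 10802·3329342 − 102533·350751
1 = −102533·7009435 + 215868·3329342
1 = 215868·87442562 − 2692949·7009435
So 1 = (215868)·87442562 + (-2692949)·7009435.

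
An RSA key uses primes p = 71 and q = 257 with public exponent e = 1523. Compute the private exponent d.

8507

φ(n) = (p−1)(q−1) = 70·256 = 17920.
Need d with 1523·d ≡ 1 (mod 17920). Apply the extended Euclidean algorithm:
17920 = 11*1523 + 1167
1523 = 1*1167 + 356
1167 = 3*356 + 99
356 = 3*99 + 59
99 = 1*59 + 40
59 = 1*40 + 19
40 = 2*19 + 2
19 = 9*2 + 1
2 = 2*1 + 0
Back-substitute:
1 = 19 − 9·2
1 = −9·40 + 19·19
1 = 19·59 − 28·40
1 = −28·99 + 47·59
1 = 47·356 − 169·99
1 = −169·1167 + 554·356
1 = 554·1523 − 723·1167
1 = −723·17920 + 8507·1523
So 1523·8507 ≡ 1 (mod 17920), hence d = 8507.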